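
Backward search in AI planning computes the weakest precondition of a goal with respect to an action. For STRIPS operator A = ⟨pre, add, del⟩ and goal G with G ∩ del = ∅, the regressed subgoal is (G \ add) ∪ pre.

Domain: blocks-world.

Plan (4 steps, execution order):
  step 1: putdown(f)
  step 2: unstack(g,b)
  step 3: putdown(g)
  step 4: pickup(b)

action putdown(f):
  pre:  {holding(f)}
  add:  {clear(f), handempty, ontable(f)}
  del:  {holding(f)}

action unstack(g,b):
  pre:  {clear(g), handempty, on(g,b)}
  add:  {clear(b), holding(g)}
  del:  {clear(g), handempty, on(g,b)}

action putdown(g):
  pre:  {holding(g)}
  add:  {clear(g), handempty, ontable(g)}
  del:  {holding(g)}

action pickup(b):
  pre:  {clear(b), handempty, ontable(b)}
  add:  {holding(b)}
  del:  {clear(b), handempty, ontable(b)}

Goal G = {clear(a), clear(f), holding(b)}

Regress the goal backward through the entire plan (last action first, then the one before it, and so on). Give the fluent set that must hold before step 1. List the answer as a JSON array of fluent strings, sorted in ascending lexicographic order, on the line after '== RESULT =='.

Work backward from the goal:
  through step 4 (pickup(b)): drop {holding(b)}, keep {clear(a), clear(f)}, require {clear(b), handempty, ontable(b)}
    → {clear(a), clear(b), clear(f), handempty, ontable(b)}
  through step 3 (putdown(g)): drop {handempty}, keep {clear(a), clear(b), clear(f), ontable(b)}, require {holding(g)}
    → {clear(a), clear(b), clear(f), holding(g), ontable(b)}
  through step 2 (unstack(g,b)): drop {clear(b), holding(g)}, keep {clear(a), clear(f), ontable(b)}, require {clear(g), handempty, on(g,b)}
    → {clear(a), clear(f), clear(g), handempty, on(g,b), ontable(b)}
  through step 1 (putdown(f)): drop {clear(f), handempty}, keep {clear(a), clear(g), on(g,b), ontable(b)}, require {holding(f)}
    → {clear(a), clear(g), holding(f), on(g,b), ontable(b)}

== RESULT ==
["clear(a)", "clear(g)", "holding(f)", "on(g,b)", "ontable(b)"]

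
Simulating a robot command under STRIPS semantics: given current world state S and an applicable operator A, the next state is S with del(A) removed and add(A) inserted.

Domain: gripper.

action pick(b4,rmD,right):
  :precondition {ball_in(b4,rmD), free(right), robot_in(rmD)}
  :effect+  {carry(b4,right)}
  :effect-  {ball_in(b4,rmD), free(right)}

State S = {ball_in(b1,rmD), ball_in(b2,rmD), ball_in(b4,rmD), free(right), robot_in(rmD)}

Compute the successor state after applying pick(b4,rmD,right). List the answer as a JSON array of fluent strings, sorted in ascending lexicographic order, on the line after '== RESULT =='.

Progress:
  pre ⊆ S: {ball_in(b4,rmD), free(right), robot_in(rmD)} ⊆ S  — applicable
  S \ del = {ball_in(b1,rmD), ball_in(b2,rmD), robot_in(rmD)}
  ∪ add   = {ball_in(b1,rmD), ball_in(b2,rmD), carry(b4,right), robot_in(rmD)}

== RESULT ==
["ball_in(b1,rmD)", "ball_in(b2,rmD)", "carry(b4,right)", "robot_in(rmD)"]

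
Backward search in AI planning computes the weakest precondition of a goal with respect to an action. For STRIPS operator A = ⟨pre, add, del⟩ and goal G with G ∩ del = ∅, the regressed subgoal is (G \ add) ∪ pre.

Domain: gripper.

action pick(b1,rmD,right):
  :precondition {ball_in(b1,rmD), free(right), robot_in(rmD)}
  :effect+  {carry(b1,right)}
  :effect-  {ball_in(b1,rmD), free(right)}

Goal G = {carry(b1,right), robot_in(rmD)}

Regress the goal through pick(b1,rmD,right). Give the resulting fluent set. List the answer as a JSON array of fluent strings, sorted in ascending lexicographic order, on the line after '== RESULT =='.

Regress:
  G ∩ del = {}  (empty — regression defined)
  G \ add = {carry(b1,right), robot_in(rmD)} \ {carry(b1,right)} = {robot_in(rmD)}
  ∪ pre   = {robot_in(rmD)} ∪ {ball_in(b1,rmD), free(right), robot_in(rmD)}
          = {ball_in(b1,rmD), free(right), robot_in(rmD)}

== RESULT ==
["ball_in(b1,rmD)", "free(right)", "robot_in(rmD)"]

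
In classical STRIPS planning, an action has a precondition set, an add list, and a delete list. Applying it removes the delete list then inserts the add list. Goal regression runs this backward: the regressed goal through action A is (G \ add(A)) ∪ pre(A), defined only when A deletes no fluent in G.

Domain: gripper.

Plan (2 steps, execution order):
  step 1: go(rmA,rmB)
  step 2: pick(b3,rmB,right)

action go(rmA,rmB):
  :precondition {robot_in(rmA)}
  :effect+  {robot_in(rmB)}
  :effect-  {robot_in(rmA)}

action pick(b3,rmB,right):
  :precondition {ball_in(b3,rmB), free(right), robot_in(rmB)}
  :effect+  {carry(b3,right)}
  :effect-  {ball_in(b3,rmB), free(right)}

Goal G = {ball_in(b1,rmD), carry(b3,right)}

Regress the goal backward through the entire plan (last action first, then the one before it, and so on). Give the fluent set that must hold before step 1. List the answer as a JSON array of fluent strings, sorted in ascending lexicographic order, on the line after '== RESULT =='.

Regress step by step:
  through step 2 (pick(b3,rmB,right)): drop {carry(b3,right)}, keep {ball_in(b1,rmD)}, require {ball_in(b3,rmB), free(right), robot_in(rmB)}
    → {ball_in(b1,rmD), ball_in(b3,rmB), free(right), robot_in(rmB)}
  through step 1 (go(rmA,rmB)): drop {robot_in(rmB)}, keep {ball_in(b1,rmD), ball_in(b3,rmB), free(right)}, require {robot_in(rmA)}
    → {ball_in(b1,rmD), ball_in(b3,rmB), free(right), robot_in(rmA)}

== RESULT ==
["ball_in(b1,rmD)", "ball_in(b3,rmB)", "free(right)", "robot_in(rmA)"]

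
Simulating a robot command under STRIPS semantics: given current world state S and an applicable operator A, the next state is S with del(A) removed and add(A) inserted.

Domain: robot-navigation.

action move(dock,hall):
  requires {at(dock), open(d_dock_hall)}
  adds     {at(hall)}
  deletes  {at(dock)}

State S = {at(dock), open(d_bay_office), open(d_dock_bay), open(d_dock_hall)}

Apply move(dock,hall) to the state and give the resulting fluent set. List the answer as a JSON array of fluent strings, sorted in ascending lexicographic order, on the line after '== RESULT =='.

Progress:
  pre ⊆ S: {at(dock), open(d_dock_hall)} ⊆ S  — applicable
  S \ del = {open(d_bay_office), open(d_dock_bay), open(d_dock_hall)}
  ∪ add   = {at(hall), open(d_bay_office), open(d_dock_bay), open(d_dock_hall)}

== RESULT ==
["at(hall)", "open(d_bay_office)", "open(d_dock_bay)", "open(d_dock_hall)"]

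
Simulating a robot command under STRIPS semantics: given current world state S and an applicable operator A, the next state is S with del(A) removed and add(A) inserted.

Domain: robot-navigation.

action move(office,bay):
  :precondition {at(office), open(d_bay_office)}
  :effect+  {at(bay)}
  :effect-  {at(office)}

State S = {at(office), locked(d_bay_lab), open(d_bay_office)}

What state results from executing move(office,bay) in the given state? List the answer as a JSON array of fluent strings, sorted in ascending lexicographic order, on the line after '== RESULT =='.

Progress:
  pre ⊆ S: {at(office), open(d_bay_office)} ⊆ S  — applicable
  S \ del = {locked(d_bay_lab), open(d_bay_office)}
  ∪ add   = {at(bay), locked(d_bay_lab), open(d_bay_office)}

== RESULT ==
["at(bay)", "locked(d_bay_lab)", "open(d_bay_office)"]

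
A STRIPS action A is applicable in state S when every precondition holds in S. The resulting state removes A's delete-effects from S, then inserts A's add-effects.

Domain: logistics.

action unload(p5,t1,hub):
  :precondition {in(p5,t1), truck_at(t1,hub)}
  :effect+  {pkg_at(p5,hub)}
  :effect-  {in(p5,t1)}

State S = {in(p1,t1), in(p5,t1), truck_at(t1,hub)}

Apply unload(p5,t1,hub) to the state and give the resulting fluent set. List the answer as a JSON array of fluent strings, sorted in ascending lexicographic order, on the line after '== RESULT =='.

Progress:
  pre ⊆ S: {in(p5,t1), truck_at(t1,hub)} ⊆ S  — applicable
  S \ del = {in(p1,t1), truck_at(t1,hub)}
  ∪ add   = {in(p1,t1), pkg_at(p5,hub), truck_at(t1,hub)}

== RESULT ==
["in(p1,t1)", "pkg_at(p5,hub)", "truck_at(t1,hub)"]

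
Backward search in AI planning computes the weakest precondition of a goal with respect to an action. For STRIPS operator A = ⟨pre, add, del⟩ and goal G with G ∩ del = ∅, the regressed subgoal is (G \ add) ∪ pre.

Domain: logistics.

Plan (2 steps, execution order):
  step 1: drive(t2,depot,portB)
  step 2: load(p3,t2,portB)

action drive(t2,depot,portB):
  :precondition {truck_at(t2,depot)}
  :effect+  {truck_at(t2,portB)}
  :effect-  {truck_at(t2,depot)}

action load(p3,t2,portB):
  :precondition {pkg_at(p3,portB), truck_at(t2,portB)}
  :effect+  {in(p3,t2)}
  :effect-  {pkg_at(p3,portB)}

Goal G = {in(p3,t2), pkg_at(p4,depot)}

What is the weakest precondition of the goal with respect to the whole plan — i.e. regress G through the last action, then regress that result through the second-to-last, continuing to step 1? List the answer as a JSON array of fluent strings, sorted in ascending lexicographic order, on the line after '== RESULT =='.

Regress step by step:
  through step 2 (load(p3,t2,portB)): drop {in(p3,t2)}, keep {pkg_at(p4,depot)}, require {pkg_at(p3,portB), truck_at(t2,portB)}
    → {pkg_at(p3,portB), pkg_at(p4,depot), truck_at(t2,portB)}
  through step 1 (drive(t2,depot,portB)): drop {truck_at(t2,portB)}, keep {pkg_at(p3,portB), pkg_at(p4,depot)}, require {truck_at(t2,depot)}
    → {pkg_at(p3,portB), pkg_at(p4,depot), truck_at(t2,depot)}

== RESULT ==
["pkg_at(p3,portB)", "pkg_at(p4,depot)", "truck_at(t2,depot)"]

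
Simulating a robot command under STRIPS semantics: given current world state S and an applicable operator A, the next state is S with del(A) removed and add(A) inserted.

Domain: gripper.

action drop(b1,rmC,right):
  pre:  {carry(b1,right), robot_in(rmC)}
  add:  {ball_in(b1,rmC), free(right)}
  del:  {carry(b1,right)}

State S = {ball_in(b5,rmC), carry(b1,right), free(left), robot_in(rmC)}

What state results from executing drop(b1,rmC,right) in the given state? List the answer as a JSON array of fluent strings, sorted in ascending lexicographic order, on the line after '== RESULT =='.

Compute (S \ del) ∪ add:
  pre ⊆ S: {carry(b1,right), robot_in(rmC)} ⊆ S  — applicable
  S \ del = {ball_in(b5,rmC), free(left), robot_in(rmC)}
  ∪ add   = {ball_in(b1,rmC), ball_in(b5,rmC), free(left), free(right), robot_in(rmC)}

== RESULT ==
["ball_in(b1,rmC)", "ball_in(b5,rmC)", "free(left)", "free(right)", "robot_in(rmC)"]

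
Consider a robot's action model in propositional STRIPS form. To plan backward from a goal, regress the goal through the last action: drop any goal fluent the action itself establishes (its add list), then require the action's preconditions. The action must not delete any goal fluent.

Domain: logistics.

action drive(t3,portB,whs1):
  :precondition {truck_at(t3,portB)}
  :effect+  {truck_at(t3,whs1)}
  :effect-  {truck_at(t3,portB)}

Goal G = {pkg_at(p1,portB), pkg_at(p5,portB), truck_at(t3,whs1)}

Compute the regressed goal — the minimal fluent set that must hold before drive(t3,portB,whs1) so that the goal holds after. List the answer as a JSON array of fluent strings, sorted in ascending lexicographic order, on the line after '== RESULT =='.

Compute (G \ add) ∪ pre:
  G ∩ del = {}  (empty — regression defined)
  G \ add = {pkg_at(p1,portB), pkg_at(p5,portB), truck_at(t3,whs1)} \ {truck_at(t3,whs1)} = {pkg_at(p1,portB), pkg_at(p5,portB)}
  ∪ pre   = {pkg_at(p1,portB), pkg_at(p5,portB)} ∪ {truck_at(t3,portB)}
          = {pkg_at(p1,portB), pkg_at(p5,portB), truck_at(t3,portB)}

== RESULT ==
["pkg_at(p1,portB)", "pkg_at(p5,portB)", "truck_at(t3,portB)"]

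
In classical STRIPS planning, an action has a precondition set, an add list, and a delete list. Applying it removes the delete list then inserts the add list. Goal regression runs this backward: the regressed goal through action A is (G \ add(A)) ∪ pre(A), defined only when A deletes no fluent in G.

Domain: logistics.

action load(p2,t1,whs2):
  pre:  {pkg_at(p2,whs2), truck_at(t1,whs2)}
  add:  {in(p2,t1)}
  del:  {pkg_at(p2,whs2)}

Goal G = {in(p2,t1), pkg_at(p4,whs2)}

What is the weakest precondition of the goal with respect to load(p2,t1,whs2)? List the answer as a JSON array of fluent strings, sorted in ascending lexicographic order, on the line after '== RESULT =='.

Regress:
  G ∩ del = {}  (empty — regression defined)
  G \ add = {in(p2,t1), pkg_at(p4,whs2)} \ {in(p2,t1)} = {pkg_at(p4,whs2)}
  ∪ pre   = {pkg_at(p4,whs2)} ∪ {pkg_at(p2,whs2), truck_at(t1,whs2)}
          = {pkg_at(p2,whs2), pkg_at(p4,whs2), truck_at(t1,whs2)}

== RESULT ==
["pkg_at(p2,whs2)", "pkg_at(p4,whs2)", "truck_at(t1,whs2)"]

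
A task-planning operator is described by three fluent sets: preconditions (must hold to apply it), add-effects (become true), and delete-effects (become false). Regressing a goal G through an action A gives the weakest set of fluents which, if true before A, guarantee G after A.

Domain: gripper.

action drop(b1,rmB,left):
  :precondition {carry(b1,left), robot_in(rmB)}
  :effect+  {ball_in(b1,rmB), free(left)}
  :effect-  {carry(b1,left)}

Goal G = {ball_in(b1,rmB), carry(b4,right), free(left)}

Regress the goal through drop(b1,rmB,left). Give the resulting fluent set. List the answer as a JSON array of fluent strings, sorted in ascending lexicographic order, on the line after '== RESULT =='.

Regress:
  G ∩ del = {}  (empty — regression defined)
  G \ add = {ball_in(b1,rmB), carry(b4,right), free(left)} \ {ball_in(b1,rmB), free(left)} = {carry(b4,right)}
  ∪ pre   = {carry(b4,right)} ∪ {carry(b1,left), robot_in(rmB)}
          = {carry(b1,left), carry(b4,right), robot_in(rmB)}

== RESULT ==
["carry(b1,left)", "carry(b4,right)", "robot_in(rmB)"]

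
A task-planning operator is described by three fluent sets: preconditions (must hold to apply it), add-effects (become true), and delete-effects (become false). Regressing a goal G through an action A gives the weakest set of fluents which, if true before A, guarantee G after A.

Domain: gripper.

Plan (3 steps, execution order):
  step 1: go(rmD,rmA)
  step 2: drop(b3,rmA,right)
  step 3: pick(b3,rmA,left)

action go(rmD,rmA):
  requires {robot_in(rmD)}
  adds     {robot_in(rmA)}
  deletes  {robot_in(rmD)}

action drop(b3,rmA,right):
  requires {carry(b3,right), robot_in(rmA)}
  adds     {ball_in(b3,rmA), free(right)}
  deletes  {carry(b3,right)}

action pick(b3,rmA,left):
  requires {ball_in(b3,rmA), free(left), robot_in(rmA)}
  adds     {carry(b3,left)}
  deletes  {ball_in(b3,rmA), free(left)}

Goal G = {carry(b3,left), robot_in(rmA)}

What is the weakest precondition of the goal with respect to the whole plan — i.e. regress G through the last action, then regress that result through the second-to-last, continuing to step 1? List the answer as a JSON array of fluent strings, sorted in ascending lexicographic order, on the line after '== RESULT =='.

Regress step by step:
  through step 3 (pick(b3,rmA,left)): drop {carry(b3,left)}, keep {robot_in(rmA)}, require {ball_in(b3,rmA), free(left), robot_in(rmA)}
    → {ball_in(b3,rmA), free(left), robot_in(rmA)}
  through step 2 (drop(b3,rmA,right)): drop {ball_in(b3,rmA)}, keep {free(left), robot_in(rmA)}, require {carry(b3,right), robot_in(rmA)}
    → {carry(b3,right), free(left), robot_in(rmA)}
  through step 1 (go(rmD,rmA)): drop {robot_in(rmA)}, keep {carry(b3,right), free(left)}, require {robot_in(rmD)}
    → {carry(b3,right), free(left), robot_in(rmD)}

== RESULT ==
["carry(b3,right)", "free(left)", "robot_in(rmD)"]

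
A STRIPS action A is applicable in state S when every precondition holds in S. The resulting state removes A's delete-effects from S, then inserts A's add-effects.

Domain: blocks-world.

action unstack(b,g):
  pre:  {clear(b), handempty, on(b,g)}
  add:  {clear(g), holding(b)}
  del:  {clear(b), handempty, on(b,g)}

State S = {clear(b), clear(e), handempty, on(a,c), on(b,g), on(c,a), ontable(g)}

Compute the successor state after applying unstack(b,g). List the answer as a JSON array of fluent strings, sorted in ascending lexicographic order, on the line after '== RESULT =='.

Compute (S \ del) ∪ add:
  pre ⊆ S: {clear(b), handempty, on(b,g)} ⊆ S  — applicable
  S \ del = {clear(e), on(a,c), on(c,a), ontable(g)}
  ∪ add   = {clear(e), clear(g), holding(b), on(a,c), on(c,a), ontable(g)}

== RESULT ==
["clear(e)", "clear(g)", "holding(b)", "on(a,c)", "on(c,a)", "ontable(g)"]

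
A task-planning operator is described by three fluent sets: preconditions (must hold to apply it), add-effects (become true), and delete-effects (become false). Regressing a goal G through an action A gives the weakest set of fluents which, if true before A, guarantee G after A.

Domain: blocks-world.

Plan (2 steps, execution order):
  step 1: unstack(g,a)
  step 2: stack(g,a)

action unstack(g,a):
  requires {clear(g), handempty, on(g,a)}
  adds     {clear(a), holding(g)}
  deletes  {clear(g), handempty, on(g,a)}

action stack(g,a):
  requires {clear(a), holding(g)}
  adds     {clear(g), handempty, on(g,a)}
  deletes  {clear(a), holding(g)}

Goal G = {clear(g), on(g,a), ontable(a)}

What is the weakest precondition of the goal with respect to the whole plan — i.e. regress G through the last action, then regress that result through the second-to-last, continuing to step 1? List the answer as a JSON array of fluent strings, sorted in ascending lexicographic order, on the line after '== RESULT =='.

Work backward from the goal:
  through step 2 (stack(g,a)): drop {clear(g), on(g,a)}, keep {ontable(a)}, require {clear(a), holding(g)}
    → {clear(a), holding(g), ontable(a)}
  through step 1 (unstack(g,a)): drop {clear(a), holding(g)}, keep {ontable(a)}, require {clear(g), handempty, on(g,a)}
    → {clear(g), handempty, on(g,a), ontable(a)}

== RESULT ==
["clear(g)", "handempty", "on(g,a)", "ontable(a)"]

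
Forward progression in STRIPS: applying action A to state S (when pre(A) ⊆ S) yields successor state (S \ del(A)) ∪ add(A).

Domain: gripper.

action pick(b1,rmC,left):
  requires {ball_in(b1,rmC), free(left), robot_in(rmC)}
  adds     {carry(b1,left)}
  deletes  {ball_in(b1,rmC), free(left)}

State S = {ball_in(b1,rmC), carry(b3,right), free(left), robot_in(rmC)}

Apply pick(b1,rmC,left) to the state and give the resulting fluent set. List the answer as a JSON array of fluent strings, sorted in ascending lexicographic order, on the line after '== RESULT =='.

Progress:
  pre ⊆ S: {ball_in(b1,rmC), free(left), robot_in(rmC)} ⊆ S  — applicable
  S \ del = {carry(b3,right), robot_in(rmC)}
  ∪ add   = {carry(b1,left), carry(b3,right), robot_in(rmC)}

== RESULT ==
["carry(b1,left)", "carry(b3,right)", "robot_in(rmC)"]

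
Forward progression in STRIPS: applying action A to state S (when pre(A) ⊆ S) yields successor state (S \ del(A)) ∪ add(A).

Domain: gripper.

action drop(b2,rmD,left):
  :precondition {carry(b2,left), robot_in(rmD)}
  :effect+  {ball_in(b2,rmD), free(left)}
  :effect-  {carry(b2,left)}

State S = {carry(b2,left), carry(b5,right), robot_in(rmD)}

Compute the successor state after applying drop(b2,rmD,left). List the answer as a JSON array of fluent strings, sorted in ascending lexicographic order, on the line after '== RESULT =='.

Progress:
  pre ⊆ S: {carry(b2,left), robot_in(rmD)} ⊆ S  — applicable
  S \ del = {carry(b5,right), robot_in(rmD)}
  ∪ add   = {ball_in(b2,rmD), carry(b5,right), free(left), robot_in(rmD)}

== RESULT ==
["ball_in(b2,rmD)", "carry(b5,right)", "free(left)", "robot_in(rmD)"]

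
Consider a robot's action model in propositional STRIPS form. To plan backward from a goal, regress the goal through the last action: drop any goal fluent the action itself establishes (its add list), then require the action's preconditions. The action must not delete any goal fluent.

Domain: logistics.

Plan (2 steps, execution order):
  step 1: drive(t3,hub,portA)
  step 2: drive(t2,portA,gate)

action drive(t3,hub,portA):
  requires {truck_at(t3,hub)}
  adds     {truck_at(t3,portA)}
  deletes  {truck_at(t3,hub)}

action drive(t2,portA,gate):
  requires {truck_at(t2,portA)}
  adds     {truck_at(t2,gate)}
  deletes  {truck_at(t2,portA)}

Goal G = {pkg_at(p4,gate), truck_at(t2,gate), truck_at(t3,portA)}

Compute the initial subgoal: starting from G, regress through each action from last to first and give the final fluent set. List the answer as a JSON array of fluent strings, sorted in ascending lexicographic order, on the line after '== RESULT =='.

Regress step by step:
  through step 2 (drive(t2,portA,gate)): drop {truck_at(t2,gate)}, keep {pkg_at(p4,gate), truck_at(t3,portA)}, require {truck_at(t2,portA)}
    → {pkg_at(p4,gate), truck_at(t2,portA), truck_at(t3,portA)}
  through step 1 (drive(t3,hub,portA)): drop {truck_at(t3,portA)}, keep {pkg_at(p4,gate), truck_at(t2,portA)}, require {truck_at(t3,hub)}
    → {pkg_at(p4,gate), truck_at(t2,portA), truck_at(t3,hub)}

== RESULT ==
["pkg_at(p4,gate)", "truck_at(t2,portA)", "truck_at(t3,hub)"]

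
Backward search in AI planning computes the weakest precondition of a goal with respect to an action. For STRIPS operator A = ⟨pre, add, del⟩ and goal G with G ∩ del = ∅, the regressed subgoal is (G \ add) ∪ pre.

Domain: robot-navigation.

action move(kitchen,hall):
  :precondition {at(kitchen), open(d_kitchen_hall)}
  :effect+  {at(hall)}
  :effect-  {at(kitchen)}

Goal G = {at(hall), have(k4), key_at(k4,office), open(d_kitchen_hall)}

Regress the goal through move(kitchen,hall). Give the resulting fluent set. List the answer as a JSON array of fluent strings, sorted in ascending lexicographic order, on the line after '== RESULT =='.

Regress:
  G ∩ del = {}  (empty — regression defined)
  G \ add = {at(hall), have(k4), key_at(k4,office), open(d_kitchen_hall)} \ {at(hall)} = {have(k4), key_at(k4,office), open(d_kitchen_hall)}
  ∪ pre   = {have(k4), key_at(k4,office), open(d_kitchen_hall)} ∪ {at(kitchen), open(d_kitchen_hall)}
          = {at(kitchen), have(k4), key_at(k4,office), open(d_kitchen_hall)}

== RESULT ==
["at(kitchen)", "have(k4)", "key_at(k4,office)", "open(d_kitchen_hall)"]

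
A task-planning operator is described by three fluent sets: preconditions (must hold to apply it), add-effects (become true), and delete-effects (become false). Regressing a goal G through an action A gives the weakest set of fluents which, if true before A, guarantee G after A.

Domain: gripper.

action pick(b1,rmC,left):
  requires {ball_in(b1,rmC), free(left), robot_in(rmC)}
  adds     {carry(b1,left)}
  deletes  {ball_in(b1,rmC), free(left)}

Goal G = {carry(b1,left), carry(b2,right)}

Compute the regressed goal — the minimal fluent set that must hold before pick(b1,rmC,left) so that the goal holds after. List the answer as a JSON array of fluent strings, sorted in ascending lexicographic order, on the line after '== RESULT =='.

Compute (G \ add) ∪ pre:
  G ∩ del = {}  (empty — regression defined)
  G \ add = {carry(b1,left), carry(b2,right)} \ {carry(b1,left)} = {carry(b2,right)}
  ∪ pre   = {carry(b2,right)} ∪ {ball_in(b1,rmC), free(left), robot_in(rmC)}
          = {ball_in(b1,rmC), carry(b2,right), free(left), robot_in(rmC)}

== RESULT ==
["ball_in(b1,rmC)", "carry(b2,right)", "free(left)", "robot_in(rmC)"]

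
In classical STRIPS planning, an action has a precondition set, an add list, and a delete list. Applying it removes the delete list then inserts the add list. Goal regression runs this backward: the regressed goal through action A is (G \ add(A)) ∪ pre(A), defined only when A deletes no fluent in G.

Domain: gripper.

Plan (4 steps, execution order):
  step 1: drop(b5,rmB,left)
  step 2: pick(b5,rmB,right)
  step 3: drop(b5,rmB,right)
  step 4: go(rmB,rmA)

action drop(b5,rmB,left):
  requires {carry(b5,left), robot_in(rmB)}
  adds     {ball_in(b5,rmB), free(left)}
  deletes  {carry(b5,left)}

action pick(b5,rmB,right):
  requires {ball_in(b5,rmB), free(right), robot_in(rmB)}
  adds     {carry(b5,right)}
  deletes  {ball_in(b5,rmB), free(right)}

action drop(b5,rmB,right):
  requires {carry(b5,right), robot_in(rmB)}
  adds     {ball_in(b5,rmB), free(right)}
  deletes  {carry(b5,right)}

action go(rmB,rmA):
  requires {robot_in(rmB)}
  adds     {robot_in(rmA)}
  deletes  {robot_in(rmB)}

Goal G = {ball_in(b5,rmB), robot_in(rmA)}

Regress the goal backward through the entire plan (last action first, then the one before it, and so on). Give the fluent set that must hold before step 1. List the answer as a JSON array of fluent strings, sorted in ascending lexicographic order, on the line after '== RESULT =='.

Regress step by step:
  through step 4 (go(rmB,rmA)): drop {robot_in(rmA)}, keep {ball_in(b5,rmB)}, require {robot_in(rmB)}
    → {ball_in(b5,rmB), robot_in(rmB)}
  through step 3 (drop(b5,rmB,right)): drop {ball_in(b5,rmB)}, keep {robot_in(rmB)}, require {carry(b5,right), robot_in(rmB)}
    → {carry(b5,right), robot_in(rmB)}
  through step 2 (pick(b5,rmB,right)): drop {carry(b5,right)}, keep {robot_in(rmB)}, require {ball_in(b5,rmB), free(right), robot_in(rmB)}
    → {ball_in(b5,rmB), free(right), robot_in(rmB)}
  through step 1 (drop(b5,rmB,left)): drop {ball_in(b5,rmB)}, keep {free(right), robot_in(rmB)}, require {carry(b5,left), robot_in(rmB)}
    → {carry(b5,left), free(right), robot_in(rmB)}

== RESULT ==
["carry(b5,left)", "free(right)", "robot_in(rmB)"]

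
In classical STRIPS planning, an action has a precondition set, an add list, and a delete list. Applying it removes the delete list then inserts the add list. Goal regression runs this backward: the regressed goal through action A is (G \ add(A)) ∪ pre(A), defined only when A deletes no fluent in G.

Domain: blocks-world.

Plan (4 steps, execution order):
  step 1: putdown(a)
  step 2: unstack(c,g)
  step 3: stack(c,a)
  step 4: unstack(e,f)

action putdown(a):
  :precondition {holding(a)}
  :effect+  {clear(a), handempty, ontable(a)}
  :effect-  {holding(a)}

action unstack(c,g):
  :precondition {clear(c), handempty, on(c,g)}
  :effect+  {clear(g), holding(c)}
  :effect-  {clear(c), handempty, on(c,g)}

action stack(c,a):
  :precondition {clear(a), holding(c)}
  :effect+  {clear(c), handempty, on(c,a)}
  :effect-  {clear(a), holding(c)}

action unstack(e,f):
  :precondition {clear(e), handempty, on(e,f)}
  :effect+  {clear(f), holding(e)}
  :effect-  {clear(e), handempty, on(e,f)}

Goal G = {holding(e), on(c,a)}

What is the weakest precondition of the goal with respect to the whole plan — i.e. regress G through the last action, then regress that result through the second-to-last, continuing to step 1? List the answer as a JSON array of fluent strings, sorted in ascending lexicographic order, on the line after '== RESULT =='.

Regress step by step:
  through step 4 (unstack(e,f)): drop {holding(e)}, keep {on(c,a)}, require {clear(e), handempty, on(e,f)}
    → {clear(e), handempty, on(c,a), on(e,f)}
  through step 3 (stack(c,a)): drop {handempty, on(c,a)}, keep {clear(e), on(e,f)}, require {clear(a), holding(c)}
    → {clear(a), clear(e), holding(c), on(e,f)}
  through step 2 (unstack(c,g)): drop {holding(c)}, keep {clear(a), clear(e), on(e,f)}, require {clear(c), handempty, on(c,g)}
    → {clear(a), clear(c), clear(e), handempty, on(c,g), on(e,f)}
  through step 1 (putdown(a)): drop {clear(a), handempty}, keep {clear(c), clear(e), on(c,g), on(e,f)}, require {holding(a)}
    → {clear(c), clear(e), holding(a), on(c,g), on(e,f)}

== RESULT ==
["clear(c)", "clear(e)", "holding(a)", "on(c,g)", "on(e,f)"]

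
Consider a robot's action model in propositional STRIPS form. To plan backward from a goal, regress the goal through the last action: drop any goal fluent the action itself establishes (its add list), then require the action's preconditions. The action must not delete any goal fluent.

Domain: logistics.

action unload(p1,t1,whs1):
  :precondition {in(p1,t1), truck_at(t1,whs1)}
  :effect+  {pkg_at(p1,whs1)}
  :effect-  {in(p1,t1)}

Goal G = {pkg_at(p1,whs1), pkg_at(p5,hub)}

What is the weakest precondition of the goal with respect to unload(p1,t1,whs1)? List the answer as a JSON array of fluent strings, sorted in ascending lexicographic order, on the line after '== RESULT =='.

Compute (G \ add) ∪ pre:
  G ∩ del = {}  (empty — regression defined)
  G \ add = {pkg_at(p1,whs1), pkg_at(p5,hub)} \ {pkg_at(p1,whs1)} = {pkg_at(p5,hub)}
  ∪ pre   = {pkg_at(p5,hub)} ∪ {in(p1,t1), truck_at(t1,whs1)}
          = {in(p1,t1), pkg_at(p5,hub), truck_at(t1,whs1)}

== RESULT ==
["in(p1,t1)", "pkg_at(p5,hub)", "truck_at(t1,whs1)"]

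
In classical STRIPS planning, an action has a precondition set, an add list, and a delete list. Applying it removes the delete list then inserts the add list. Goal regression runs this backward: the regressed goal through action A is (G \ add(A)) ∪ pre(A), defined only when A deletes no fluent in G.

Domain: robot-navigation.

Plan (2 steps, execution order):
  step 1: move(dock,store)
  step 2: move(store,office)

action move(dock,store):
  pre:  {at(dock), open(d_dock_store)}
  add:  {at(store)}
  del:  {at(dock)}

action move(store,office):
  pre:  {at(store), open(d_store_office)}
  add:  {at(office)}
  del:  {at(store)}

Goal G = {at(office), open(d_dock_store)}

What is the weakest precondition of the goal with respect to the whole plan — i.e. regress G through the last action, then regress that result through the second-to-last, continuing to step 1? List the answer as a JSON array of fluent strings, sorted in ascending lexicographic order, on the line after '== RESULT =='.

Work backward from the goal:
  through step 2 (move(store,office)): drop {at(office)}, keep {open(d_dock_store)}, require {at(store), open(d_store_office)}
    → {at(store), open(d_dock_store), open(d_store_office)}
  through step 1 (move(dock,store)): drop {at(store)}, keep {open(d_dock_store), open(d_store_office)}, require {at(dock), open(d_dock_store)}
    → {at(dock), open(d_dock_store), open(d_store_office)}

== RESULT ==
["at(dock)", "open(d_dock_store)", "open(d_store_office)"]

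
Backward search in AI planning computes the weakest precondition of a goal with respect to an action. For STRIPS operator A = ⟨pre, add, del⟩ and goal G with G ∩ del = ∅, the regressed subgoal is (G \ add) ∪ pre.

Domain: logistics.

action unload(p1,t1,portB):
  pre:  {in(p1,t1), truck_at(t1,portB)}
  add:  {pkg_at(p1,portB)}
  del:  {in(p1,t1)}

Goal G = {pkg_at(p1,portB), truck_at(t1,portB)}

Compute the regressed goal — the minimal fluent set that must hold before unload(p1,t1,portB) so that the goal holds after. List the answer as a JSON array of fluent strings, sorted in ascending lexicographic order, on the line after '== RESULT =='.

Regress:
  G ∩ del = {}  (empty — regression defined)
  G \ add = {pkg_at(p1,portB), truck_at(t1,portB)} \ {pkg_at(p1,portB)} = {truck_at(t1,portB)}
  ∪ pre   = {truck_at(t1,portB)} ∪ {in(p1,t1), truck_at(t1,portB)}
          = {in(p1,t1), truck_at(t1,portB)}

== RESULT ==
["in(p1,t1)", "truck_at(t1,portB)"]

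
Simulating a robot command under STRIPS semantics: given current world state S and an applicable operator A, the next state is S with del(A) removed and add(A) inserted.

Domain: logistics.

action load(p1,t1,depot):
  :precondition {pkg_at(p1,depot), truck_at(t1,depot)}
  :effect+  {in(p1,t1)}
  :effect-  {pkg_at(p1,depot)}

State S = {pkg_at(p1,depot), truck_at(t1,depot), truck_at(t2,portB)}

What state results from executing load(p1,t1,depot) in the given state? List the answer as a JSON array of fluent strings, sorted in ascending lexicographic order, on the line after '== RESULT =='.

Compute (S \ del) ∪ add:
  pre ⊆ S: {pkg_at(p1,depot), truck_at(t1,depot)} ⊆ S  — applicable
  S \ del = {truck_at(t1,depot), truck_at(t2,portB)}
  ∪ add   = {in(p1,t1), truck_at(t1,depot), truck_at(t2,portB)}

== RESULT ==
["in(p1,t1)", "truck_at(t1,depot)", "truck_at(t2,portB)"]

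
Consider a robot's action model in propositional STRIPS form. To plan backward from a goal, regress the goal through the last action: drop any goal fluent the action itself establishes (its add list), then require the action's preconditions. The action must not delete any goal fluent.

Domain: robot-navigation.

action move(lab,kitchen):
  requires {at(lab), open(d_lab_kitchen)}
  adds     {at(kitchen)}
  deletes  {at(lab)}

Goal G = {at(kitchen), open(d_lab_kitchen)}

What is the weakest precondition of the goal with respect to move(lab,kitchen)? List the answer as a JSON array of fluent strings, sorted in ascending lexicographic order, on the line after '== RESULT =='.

Compute (G \ add) ∪ pre:
  G ∩ del = {}  (empty — regression defined)
  G \ add = {at(kitchen), open(d_lab_kitchen)} \ {at(kitchen)} = {open(d_lab_kitchen)}
  ∪ pre   = {open(d_lab_kitchen)} ∪ {at(lab), open(d_lab_kitchen)}
          = {at(lab), open(d_lab_kitchen)}

== RESULT ==
["at(lab)", "open(d_lab_kitchen)"]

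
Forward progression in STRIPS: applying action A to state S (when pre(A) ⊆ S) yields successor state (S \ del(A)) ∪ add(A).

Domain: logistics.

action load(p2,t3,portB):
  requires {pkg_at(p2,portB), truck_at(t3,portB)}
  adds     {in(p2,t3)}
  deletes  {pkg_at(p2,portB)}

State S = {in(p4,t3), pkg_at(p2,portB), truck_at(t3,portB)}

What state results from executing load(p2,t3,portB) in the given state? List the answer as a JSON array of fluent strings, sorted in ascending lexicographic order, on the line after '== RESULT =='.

Compute (S \ del) ∪ add:
  pre ⊆ S: {pkg_at(p2,portB), truck_at(t3,portB)} ⊆ S  — applicable
  S \ del = {in(p4,t3), truck_at(t3,portB)}
  ∪ add   = {in(p2,t3), in(p4,t3), truck_at(t3,portB)}

== RESULT ==
["in(p2,t3)", "in(p4,t3)", "truck_at(t3,portB)"]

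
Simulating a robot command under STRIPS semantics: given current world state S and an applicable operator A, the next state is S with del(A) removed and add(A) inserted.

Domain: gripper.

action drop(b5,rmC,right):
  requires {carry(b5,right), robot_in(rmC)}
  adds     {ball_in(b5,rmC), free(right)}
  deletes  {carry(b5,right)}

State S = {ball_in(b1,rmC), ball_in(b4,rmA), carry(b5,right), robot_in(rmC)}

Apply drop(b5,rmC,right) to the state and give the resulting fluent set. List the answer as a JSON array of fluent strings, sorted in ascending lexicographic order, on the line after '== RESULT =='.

Progress:
  pre ⊆ S: {carry(b5,right), robot_in(rmC)} ⊆ S  — applicable
  S \ del = {ball_in(b1,rmC), ball_in(b4,rmA), robot_in(rmC)}
  ∪ add   = {ball_in(b1,rmC), ball_in(b4,rmA), ball_in(b5,rmC), free(right), robot_in(rmC)}

== RESULT ==
["ball_in(b1,rmC)", "ball_in(b4,rmA)", "ball_in(b5,rmC)", "free(right)", "robot_in(rmC)"]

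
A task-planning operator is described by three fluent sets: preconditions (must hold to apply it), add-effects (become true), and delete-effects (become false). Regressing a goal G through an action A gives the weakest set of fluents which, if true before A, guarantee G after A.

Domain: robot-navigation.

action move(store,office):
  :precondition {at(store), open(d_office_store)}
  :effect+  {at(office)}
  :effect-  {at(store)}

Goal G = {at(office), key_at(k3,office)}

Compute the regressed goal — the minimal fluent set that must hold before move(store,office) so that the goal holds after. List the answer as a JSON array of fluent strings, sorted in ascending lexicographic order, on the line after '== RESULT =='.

Compute (G \ add) ∪ pre:
  G ∩ del = {}  (empty — regression defined)
  G \ add = {at(office), key_at(k3,office)} \ {at(office)} = {key_at(k3,office)}
  ∪ pre   = {key_at(k3,office)} ∪ {at(store), open(d_office_store)}
          = {at(store), key_at(k3,office), open(d_office_store)}

== RESULT ==
["at(store)", "key_at(k3,office)", "open(d_office_store)"]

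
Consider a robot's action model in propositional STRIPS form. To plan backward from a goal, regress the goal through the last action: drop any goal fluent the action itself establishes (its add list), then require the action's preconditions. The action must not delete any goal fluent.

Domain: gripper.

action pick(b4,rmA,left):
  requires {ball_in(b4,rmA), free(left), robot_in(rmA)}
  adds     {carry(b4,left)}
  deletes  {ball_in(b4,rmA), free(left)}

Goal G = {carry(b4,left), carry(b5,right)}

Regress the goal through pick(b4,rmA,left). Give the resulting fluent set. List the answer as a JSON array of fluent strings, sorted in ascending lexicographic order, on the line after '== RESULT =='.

Regress:
  G ∩ del = {}  (empty — regression defined)
  G \ add = {carry(b4,left), carry(b5,right)} \ {carry(b4,left)} = {carry(b5,right)}
  ∪ pre   = {carry(b5,right)} ∪ {ball_in(b4,rmA), free(left), robot_in(rmA)}
          = {ball_in(b4,rmA), carry(b5,right), free(left), robot_in(rmA)}

== RESULT ==
["ball_in(b4,rmA)", "carry(b5,right)", "free(left)", "robot_in(rmA)"]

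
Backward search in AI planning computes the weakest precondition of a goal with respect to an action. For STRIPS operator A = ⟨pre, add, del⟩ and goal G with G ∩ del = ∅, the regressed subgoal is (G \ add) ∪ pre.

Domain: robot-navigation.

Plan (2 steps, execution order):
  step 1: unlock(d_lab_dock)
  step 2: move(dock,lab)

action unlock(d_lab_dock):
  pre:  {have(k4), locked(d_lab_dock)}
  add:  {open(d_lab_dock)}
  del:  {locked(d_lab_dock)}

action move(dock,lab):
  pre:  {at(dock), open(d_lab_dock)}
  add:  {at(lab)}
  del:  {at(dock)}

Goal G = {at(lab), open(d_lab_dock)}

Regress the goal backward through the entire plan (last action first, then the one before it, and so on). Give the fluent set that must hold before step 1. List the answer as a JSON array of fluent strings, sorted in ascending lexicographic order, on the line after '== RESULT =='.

Regress step by step:
  through step 2 (move(dock,lab)): drop {at(lab)}, keep {open(d_lab_dock)}, require {at(dock), open(d_lab_dock)}
    → {at(dock), open(d_lab_dock)}
  through step 1 (unlock(d_lab_dock)): drop {open(d_lab_dock)}, keep {at(dock)}, require {have(k4), locked(d_lab_dock)}
    → {at(dock), have(k4), locked(d_lab_dock)}

== RESULT ==
["at(dock)", "have(k4)", "locked(d_lab_dock)"]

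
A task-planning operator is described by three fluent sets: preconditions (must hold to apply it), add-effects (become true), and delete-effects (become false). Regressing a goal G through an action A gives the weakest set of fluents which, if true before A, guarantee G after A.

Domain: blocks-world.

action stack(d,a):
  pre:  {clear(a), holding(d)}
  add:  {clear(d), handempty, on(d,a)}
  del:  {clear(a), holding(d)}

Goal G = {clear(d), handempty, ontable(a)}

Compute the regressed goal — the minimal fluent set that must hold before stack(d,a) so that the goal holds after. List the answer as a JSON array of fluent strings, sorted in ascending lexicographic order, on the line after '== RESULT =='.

Compute (G \ add) ∪ pre:
  G ∩ del = {}  (empty — regression defined)
  G \ add = {clear(d), handempty, ontable(a)} \ {clear(d), handempty, on(d,a)} = {ontable(a)}
  ∪ pre   = {ontable(a)} ∪ {clear(a), holding(d)}
          = {clear(a), holding(d), ontable(a)}

== RESULT ==
["clear(a)", "holding(d)", "ontable(a)"]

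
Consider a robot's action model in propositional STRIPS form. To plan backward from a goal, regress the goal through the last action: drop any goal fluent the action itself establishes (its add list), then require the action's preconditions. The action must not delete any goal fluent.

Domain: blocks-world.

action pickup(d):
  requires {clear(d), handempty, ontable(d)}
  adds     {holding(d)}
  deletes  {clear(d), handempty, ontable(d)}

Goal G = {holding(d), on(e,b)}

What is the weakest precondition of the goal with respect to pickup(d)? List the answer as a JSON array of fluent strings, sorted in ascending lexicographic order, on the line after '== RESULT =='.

Regress:
  G ∩ del = {}  (empty — regression defined)
  G \ add = {holding(d), on(e,b)} \ {holding(d)} = {on(e,b)}
  ∪ pre   = {on(e,b)} ∪ {clear(d), handempty, ontable(d)}
          = {clear(d), handempty, on(e,b), ontable(d)}

== RESULT ==
["clear(d)", "handempty", "on(e,b)", "ontable(d)"]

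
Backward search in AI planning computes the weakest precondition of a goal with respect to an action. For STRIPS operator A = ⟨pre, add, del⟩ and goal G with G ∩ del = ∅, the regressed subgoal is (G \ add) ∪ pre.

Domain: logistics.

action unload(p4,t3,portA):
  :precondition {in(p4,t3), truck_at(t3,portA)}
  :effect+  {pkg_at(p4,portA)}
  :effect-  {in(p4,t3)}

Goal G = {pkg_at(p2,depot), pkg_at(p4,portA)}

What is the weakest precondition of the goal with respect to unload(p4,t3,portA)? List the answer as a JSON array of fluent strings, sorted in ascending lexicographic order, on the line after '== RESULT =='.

Regress:
  G ∩ del = {}  (empty — regression defined)
  G \ add = {pkg_at(p2,depot), pkg_at(p4,portA)} \ {pkg_at(p4,portA)} = {pkg_at(p2,depot)}
  ∪ pre   = {pkg_at(p2,depot)} ∪ {in(p4,t3), truck_at(t3,portA)}
          = {in(p4,t3), pkg_at(p2,depot), truck_at(t3,portA)}

== RESULT ==
["in(p4,t3)", "pkg_at(p2,depot)", "truck_at(t3,portA)"]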